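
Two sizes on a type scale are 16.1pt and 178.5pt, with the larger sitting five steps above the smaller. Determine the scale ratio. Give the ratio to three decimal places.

1.618

The ratio satisfies 16.1 × r⁵ = 178.5, so r = (178.5 / 16.1)^(1/5).
r = 11.0870^(1/5) ≈ 1.6179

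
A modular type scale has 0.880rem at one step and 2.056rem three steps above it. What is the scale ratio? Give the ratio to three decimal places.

r³ = 2.056 / 0.880, so r = (2.056/0.880)^(1/3).
r = 2.3364^(1/3) ≈ 1.3269

1.327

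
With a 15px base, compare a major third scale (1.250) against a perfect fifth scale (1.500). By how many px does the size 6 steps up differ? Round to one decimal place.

113.6px

Major third: 15.0 × 1.250⁶ = 57.220px
Perfect fifth: 15.0 × 1.500⁶ = 170.859px
Difference: 170.859 − 57.220 = 113.639px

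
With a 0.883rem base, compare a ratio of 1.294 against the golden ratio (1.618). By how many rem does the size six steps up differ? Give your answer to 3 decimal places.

11.697rem

At 1.294: 0.883 × 1.294⁶ = 4.14540rem
Golden ratio: 0.883 × 1.618⁶ = 15.84280rem
Difference: 15.84280 − 4.14540 = 11.69740rem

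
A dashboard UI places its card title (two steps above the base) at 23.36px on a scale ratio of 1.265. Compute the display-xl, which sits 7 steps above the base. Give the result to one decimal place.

The gap is 7 − (2) = 5 steps, so the factor is 1.265^5.
23.36 × 1.265⁵ = 23.36 × 3.23931 ≈ 75.670

75.7px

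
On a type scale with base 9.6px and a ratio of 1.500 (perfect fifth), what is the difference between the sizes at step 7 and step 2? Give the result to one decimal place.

142.4px

Step 2: 9.6 × 1.500² = 21.600px
Step 7: 9.6 × 1.500⁷ = 164.025px
Difference: 164.025 − 21.600 = 142.425px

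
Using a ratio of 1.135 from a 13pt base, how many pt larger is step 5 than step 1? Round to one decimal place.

9.7pt

Step 1: 13.0 × 1.135 = 14.755pt
Step 5: 13.0 × 1.135⁵ = 24.486pt
Difference: 24.486 − 14.755 = 9.731pt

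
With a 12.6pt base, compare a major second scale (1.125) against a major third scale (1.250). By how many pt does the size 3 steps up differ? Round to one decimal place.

6.7pt

Major second: 12.6 × 1.125³ = 17.940pt
Major third: 12.6 × 1.250³ = 24.609pt
Difference: 24.609 − 17.940 = 6.669pt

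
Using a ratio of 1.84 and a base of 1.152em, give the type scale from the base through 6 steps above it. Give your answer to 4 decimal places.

Step 0: 1.152em
Step 1: 1.152 × 1.84 = 2.1197
Step 2: 1.152 × 1.84² = 3.9002
Step 3: 1.152 × 1.84³ = 7.1764
Step 4: 1.152 × 1.84⁴ = 13.2046
Step 5: 1.152 × 1.84⁵ = 24.2964
Step 6: 1.152 × 1.84⁶ = 44.7053

1.1520em, 2.1197em, 3.9002em, 7.1764em, 13.2046em, 24.2964em, 44.7053em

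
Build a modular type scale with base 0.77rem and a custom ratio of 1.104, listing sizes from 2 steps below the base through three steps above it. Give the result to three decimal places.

0.632rem, 0.697rem, 0.770rem, 0.850rem, 0.938rem, 1.036rem

Step -2: 0.77 ÷ 1.104² = 0.632
Step -1: 0.77 ÷ 1.104 = 0.697
Step 0: 0.77rem
Step 1: 0.77 × 1.104 = 0.850
Step 2: 0.77 × 1.104² = 0.938
Step 3: 0.77 × 1.104³ = 1.036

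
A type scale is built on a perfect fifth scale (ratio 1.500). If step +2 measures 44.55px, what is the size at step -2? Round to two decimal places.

8.80px

44.55 ÷ 1.500⁴ = 44.55 ÷ 5.06250 ≈ 8.800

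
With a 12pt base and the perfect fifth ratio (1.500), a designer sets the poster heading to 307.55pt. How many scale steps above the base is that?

8

1.500ⁿ = 307.55 / 12 = 25.6292
n = ln(25.6292) / ln(1.500) = 3.2437 / 0.4055 ≈ 8.00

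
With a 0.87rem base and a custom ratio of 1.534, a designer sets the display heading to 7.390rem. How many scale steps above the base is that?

1.534ⁿ = 7.390 / 0.87 = 8.4943
n = ln(8.4943) / ln(1.534) = 2.1394 / 0.4279 ≈ 5.00

5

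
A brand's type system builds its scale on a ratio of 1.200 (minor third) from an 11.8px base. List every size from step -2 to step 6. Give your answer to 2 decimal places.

Step -2: 11.8 ÷ 1.200² = 8.19
Step -1: 11.8 ÷ 1.200 = 9.83
Step 0: 11.8px
Step 1: 11.8 × 1.200 = 14.16
Step 2: 11.8 × 1.200² = 16.99
Step 3: 11.8 × 1.200³ = 20.39
Step 4: 11.8 × 1.200⁴ = 24.47
Step 5: 11.8 × 1.200⁵ = 29.36
Step 6: 11.8 × 1.200⁶ = 35.23

8.19px, 9.83px, 11.80px, 14.16px, 16.99px, 20.39px, 24.47px, 29.36px, 35.23px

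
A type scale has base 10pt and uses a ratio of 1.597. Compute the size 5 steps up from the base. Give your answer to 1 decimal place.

103.9pt

Every step multiplies by the scale ratio.
10.0 × 1.597⁵ = 10.0 × 10.38782 ≈ 103.88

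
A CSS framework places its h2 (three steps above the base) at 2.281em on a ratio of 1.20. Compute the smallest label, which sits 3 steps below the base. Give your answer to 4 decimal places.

0.7639em

The gap is -3 − (3) = -6 steps, so the factor is 1.20^-6.
2.281 ÷ 1.20⁶ = 2.281 ÷ 2.98598 ≈ 0.7639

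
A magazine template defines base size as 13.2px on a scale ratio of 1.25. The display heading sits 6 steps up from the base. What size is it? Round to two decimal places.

50.35px

A modular type scale is a geometric sequence: sizeₙ = base × rⁿ.
13.2 × 1.25⁶ = 13.2 × 3.81470 ≈ 50.35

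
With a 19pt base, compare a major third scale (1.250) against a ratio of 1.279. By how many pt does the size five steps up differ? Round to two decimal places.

Major third: 19.0 × 1.250⁵ = 57.9834pt
At 1.279: 19.0 × 1.279⁵ = 65.0289pt
Difference: 65.0289 − 57.9834 = 7.0455pt

7.05pt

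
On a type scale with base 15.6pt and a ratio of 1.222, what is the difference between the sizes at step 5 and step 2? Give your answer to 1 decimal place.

Step 2: 15.6 × 1.222² = 23.295pt
Step 5: 15.6 × 1.222⁵ = 42.509pt
Difference: 42.509 − 23.295 = 19.214pt

19.2pt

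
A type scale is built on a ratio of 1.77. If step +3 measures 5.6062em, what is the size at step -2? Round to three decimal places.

5.6062 ÷ 1.77⁵ = 5.6062 ÷ 17.37266 ≈ 0.323

0.323em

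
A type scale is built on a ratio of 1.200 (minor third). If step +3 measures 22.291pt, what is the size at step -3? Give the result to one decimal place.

7.5pt

22.291 ÷ 1.200⁶ = 22.291 ÷ 2.98598 ≈ 7.465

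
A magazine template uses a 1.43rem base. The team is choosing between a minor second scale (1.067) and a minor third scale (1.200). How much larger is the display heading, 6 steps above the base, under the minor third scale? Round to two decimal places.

Minor second: 1.43 × 1.067⁶ = 2.1102rem
Minor third: 1.43 × 1.200⁶ = 4.2700rem
Difference: 4.2700 − 2.1102 = 2.1598rem

2.16rem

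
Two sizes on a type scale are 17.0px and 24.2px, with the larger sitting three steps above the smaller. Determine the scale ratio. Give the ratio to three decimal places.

1.125

r³ = 24.2 / 17.0, so r = (24.2/17.0)^(1/3).
r = 1.4235^(1/3) ≈ 1.1249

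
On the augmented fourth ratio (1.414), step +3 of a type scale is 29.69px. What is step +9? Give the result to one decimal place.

237.3px

29.69 × 1.414⁶ = 29.69 × 7.99275 ≈ 237.305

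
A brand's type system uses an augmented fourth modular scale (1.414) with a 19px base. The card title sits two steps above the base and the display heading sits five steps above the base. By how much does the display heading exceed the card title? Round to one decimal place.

Step 2: 19.0 × 1.414² = 37.989px
Step 5: 19.0 × 1.414⁵ = 107.399px
Difference: 107.399 − 37.989 = 69.410px

69.4px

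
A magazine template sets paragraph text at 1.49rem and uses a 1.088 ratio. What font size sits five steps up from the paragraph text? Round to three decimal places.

1.49 × 1.088⁵ = 1.49 × 1.52456 ≈ 2.272

2.272rem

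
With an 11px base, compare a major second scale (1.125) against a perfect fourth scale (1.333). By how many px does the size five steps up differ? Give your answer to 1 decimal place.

Major second: 11.0 × 1.125⁵ = 19.822px
Perfect fourth: 11.0 × 1.333⁵ = 46.296px
Difference: 46.296 − 19.822 = 26.474px

26.5px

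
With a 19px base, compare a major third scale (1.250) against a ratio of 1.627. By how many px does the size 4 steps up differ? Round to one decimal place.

Major third: 19.0 × 1.250⁴ = 46.387px
At 1.627: 19.0 × 1.627⁴ = 133.139px
Difference: 133.139 − 46.387 = 86.752px

86.8px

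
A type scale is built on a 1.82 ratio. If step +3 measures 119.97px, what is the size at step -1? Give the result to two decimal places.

10.93px

119.97 ÷ 1.82⁴ = 119.97 ÷ 10.97199 ≈ 10.934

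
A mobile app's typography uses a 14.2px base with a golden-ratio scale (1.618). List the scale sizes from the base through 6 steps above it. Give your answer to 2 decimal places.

14.20px, 22.98px, 37.17px, 60.15px, 97.32px, 157.46px, 254.78px

Step 0: 14.2px
Step 1: 14.2 × 1.618 = 22.98
Step 2: 14.2 × 1.618² = 37.17
Step 3: 14.2 × 1.618³ = 60.15
Step 4: 14.2 × 1.618⁴ = 97.32
Step 5: 14.2 × 1.618⁵ = 157.46
Step 6: 14.2 × 1.618⁶ = 254.78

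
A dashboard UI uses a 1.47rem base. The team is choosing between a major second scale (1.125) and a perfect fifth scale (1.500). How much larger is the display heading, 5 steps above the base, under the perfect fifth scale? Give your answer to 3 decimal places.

Major second: 1.47 × 1.125⁵ = 2.64899rem
Perfect fifth: 1.47 × 1.500⁵ = 11.16281rem
Difference: 11.16281 − 2.64899 = 8.51382rem

8.514rem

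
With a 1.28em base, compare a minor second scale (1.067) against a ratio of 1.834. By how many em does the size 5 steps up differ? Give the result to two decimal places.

Minor second: 1.28 × 1.067⁵ = 1.7702em
At 1.834: 1.28 × 1.834⁵ = 26.5587em
Difference: 26.5587 − 1.7702 = 24.7885em

24.79em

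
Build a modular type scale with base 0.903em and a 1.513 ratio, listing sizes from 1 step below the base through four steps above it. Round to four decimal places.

0.5968em, 0.9030em, 1.3662em, 2.0671em, 3.1276em, 4.7320em

Step -1: 0.903 ÷ 1.513 = 0.5968
Step 0: 0.903em
Step 1: 0.903 × 1.513 = 1.3662
Step 2: 0.903 × 1.513² = 2.0671
Step 3: 0.903 × 1.513³ = 3.1276
Step 4: 0.903 × 1.513⁴ = 4.7320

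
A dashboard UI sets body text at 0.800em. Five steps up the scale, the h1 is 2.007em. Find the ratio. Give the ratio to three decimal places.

The ratio satisfies 0.800 × r⁵ = 2.007, so r = (2.007 / 0.800)^(1/5).
r = 2.5088^(1/5) ≈ 1.2020

1.202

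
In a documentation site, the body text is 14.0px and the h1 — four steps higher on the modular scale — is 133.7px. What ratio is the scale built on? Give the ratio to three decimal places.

1.758

r⁴ = 133.7 / 14.0, so r = (133.7/14.0)^(1/4).
r = 9.5500^(1/4) ≈ 1.7579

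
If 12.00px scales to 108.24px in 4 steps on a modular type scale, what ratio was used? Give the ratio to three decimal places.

The ratio satisfies 12.00 × r⁴ = 108.24, so r = (108.24 / 12.00)^(1/4).
r = 9.0200^(1/4) ≈ 1.7330

1.733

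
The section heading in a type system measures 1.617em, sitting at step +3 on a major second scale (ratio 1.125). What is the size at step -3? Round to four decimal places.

0.7976em

1.617 ÷ 1.125⁶ = 1.617 ÷ 2.02729 ≈ 0.7976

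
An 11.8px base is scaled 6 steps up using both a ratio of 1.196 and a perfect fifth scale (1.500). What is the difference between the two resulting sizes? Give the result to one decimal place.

At 1.196: 11.8 × 1.196⁶ = 34.536px
Perfect fifth: 11.8 × 1.500⁶ = 134.409px
Difference: 134.409 − 34.536 = 99.873px

99.9px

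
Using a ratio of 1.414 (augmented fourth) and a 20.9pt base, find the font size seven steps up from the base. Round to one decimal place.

Each step on a modular scale multiplies by the ratio, so the size n steps from the base is base × ratioⁿ.
20.9 × 1.414⁷ = 20.9 × 11.30175 ≈ 236.21

236.2pt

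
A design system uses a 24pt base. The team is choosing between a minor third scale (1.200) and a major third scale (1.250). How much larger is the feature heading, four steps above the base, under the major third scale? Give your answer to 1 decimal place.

Minor third: 24.0 × 1.200⁴ = 49.766pt
Major third: 24.0 × 1.250⁴ = 58.594pt
Difference: 58.594 − 49.766 = 8.828pt

8.8pt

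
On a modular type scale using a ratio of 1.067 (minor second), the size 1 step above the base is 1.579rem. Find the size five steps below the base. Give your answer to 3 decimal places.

1.070rem

1.579 ÷ 1.067⁶ = 1.579 ÷ 1.47566 ≈ 1.070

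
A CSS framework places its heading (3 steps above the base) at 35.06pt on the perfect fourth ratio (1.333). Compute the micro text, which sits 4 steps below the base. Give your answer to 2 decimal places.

Moving from step +3 to step -4 is 7 steps down, so divide by r⁷.
35.06 ÷ 1.333⁷ = 35.06 ÷ 7.47844 ≈ 4.688

4.69pt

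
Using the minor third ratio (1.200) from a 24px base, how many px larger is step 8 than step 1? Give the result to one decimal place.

74.4px

Step 1: 24.0 × 1.200 = 28.800px
Step 8: 24.0 × 1.200⁸ = 103.196px
Difference: 103.196 − 28.800 = 74.396px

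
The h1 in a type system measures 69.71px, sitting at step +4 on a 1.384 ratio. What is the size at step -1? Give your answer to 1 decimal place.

The gap is -1 − (4) = -5 steps, so the factor is 1.384^-5.
69.71 ÷ 1.384⁵ = 69.71 ÷ 5.07786 ≈ 13.728

13.7px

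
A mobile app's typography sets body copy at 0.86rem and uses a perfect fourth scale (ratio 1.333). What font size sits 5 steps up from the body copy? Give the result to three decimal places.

Each step on a modular scale multiplies by the ratio, so the size n steps from the base is base × ratioⁿ.
0.86 × 1.333⁵ = 0.86 × 4.20873 ≈ 3.620

3.620rem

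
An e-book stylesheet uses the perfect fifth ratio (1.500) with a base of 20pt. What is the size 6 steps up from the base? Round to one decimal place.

Each step on a modular scale multiplies by the ratio, so the size n steps from the base is base × ratioⁿ.
20.0 × 1.500⁶ = 20.0 × 11.39062 ≈ 227.81

227.8pt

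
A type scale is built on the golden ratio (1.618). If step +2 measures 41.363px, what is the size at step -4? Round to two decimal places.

2.31px

The gap is -4 − (2) = -6 steps, so the factor is 1.618^-6.
41.363 ÷ 1.618⁶ = 41.363 ÷ 17.94201 ≈ 2.305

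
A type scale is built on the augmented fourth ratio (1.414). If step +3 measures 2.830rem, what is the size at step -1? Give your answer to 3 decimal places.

Moving from step +3 to step -1 is 4 steps down, so divide by r⁴.
2.830 ÷ 1.414⁴ = 2.830 ÷ 3.99758 ≈ 0.708

0.708rem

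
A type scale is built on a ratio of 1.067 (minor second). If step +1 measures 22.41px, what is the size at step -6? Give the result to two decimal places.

22.41 ÷ 1.067⁷ = 22.41 ÷ 1.57453 ≈ 14.233

14.23px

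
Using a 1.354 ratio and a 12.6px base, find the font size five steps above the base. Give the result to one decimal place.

Every step multiplies by the scale ratio.
12.6 × 1.354⁵ = 12.6 × 4.55086 ≈ 57.34

57.3px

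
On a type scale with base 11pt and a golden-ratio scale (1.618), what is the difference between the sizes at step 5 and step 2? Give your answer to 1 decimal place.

Step 2: 11.0 × 1.618² = 28.797pt
Step 5: 11.0 × 1.618⁵ = 121.979pt
Difference: 121.979 − 28.797 = 93.182pt

93.2pt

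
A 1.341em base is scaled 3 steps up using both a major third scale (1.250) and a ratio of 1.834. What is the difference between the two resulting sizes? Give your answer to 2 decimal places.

5.65em

Major third: 1.341 × 1.250³ = 2.6191em
At 1.834: 1.341 × 1.834³ = 8.2723em
Difference: 8.2723 − 2.6191 = 5.6532em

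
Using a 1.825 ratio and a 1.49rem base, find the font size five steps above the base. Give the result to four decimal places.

30.1648rem

1.49 × 1.825⁵ = 1.49 × 20.24484 ≈ 30.1648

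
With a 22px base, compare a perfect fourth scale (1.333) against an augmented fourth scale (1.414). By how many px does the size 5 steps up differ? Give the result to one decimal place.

31.8px

Perfect fourth: 22.0 × 1.333⁵ = 92.592px
Augmented fourth: 22.0 × 1.414⁵ = 124.357px
Difference: 124.357 − 92.592 = 31.765px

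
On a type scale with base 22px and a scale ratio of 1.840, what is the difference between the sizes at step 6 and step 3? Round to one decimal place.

Step 3: 22.0 × 1.840³ = 137.049px
Step 6: 22.0 × 1.840⁶ = 853.748px
Difference: 853.748 − 137.049 = 716.699px

716.7px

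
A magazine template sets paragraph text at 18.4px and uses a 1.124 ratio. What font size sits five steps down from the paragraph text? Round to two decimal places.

Every step multiplies by the scale ratio.
18.4 ÷ 1.124⁵ = 18.4 ÷ 1.79404 ≈ 10.26

10.26px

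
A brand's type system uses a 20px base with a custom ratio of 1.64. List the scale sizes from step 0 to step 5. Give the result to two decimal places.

Step 0: 20px
Step 1: 20.0 × 1.64 = 32.80
Step 2: 20.0 × 1.64² = 53.79
Step 3: 20.0 × 1.64³ = 88.22
Step 4: 20.0 × 1.64⁴ = 144.68
Step 5: 20.0 × 1.64⁵ = 237.27

20.00px, 32.80px, 53.79px, 88.22px, 144.68px, 237.27px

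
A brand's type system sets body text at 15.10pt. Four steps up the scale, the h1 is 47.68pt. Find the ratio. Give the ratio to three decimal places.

The ratio satisfies 15.10 × r⁴ = 47.68, so r = (47.68 / 15.10)^(1/4).
r = 3.1576^(1/4) ≈ 1.3330

1.333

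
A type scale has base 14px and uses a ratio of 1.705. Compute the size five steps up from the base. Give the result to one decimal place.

201.7px

Every step multiplies by the scale ratio.
14.0 × 1.705⁵ = 14.0 × 14.40860 ≈ 201.72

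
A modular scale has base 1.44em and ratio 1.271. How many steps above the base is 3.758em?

1.271ⁿ = 3.758 / 1.44 = 2.6097
n = ln(2.6097) / ln(1.271) = 0.9592 / 0.2398 ≈ 4.00

4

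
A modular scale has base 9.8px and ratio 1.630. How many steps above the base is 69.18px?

4

1.630ⁿ = 69.18 / 9.8 = 7.0592
n = ln(7.0592) / ln(1.630) = 1.9543 / 0.4886 ≈ 4.00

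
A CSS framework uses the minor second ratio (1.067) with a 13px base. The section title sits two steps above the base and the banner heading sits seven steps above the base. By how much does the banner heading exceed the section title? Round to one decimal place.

Step 2: 13.0 × 1.067² = 14.800px
Step 7: 13.0 × 1.067⁷ = 20.469px
Difference: 20.469 − 14.800 = 5.669px

5.7px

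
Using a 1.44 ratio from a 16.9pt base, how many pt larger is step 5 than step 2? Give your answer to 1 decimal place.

69.6pt

Step 2: 16.9 × 1.44² = 35.044pt
Step 5: 16.9 × 1.44⁵ = 104.640pt
Difference: 104.640 − 35.044 = 69.596pt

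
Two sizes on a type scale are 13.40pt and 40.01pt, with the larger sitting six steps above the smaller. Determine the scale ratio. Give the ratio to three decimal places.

1.200

r⁶ = 40.01 / 13.40, so r = (40.01/13.40)^(1/6).
r = 2.9858^(1/6) ≈ 1.2000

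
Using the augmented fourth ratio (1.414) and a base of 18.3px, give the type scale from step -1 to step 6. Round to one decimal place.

Step -1: 18.3 ÷ 1.414 = 12.9
Step 0: 18.3px
Step 1: 18.3 × 1.414 = 25.9
Step 2: 18.3 × 1.414² = 36.6
Step 3: 18.3 × 1.414³ = 51.7
Step 4: 18.3 × 1.414⁴ = 73.2
Step 5: 18.3 × 1.414⁵ = 103.4
Step 6: 18.3 × 1.414⁶ = 146.3

12.9px, 18.3px, 25.9px, 36.6px, 51.7px, 73.2px, 103.4px, 146.3px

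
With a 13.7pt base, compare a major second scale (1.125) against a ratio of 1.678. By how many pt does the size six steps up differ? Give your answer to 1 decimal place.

278.1pt

Major second: 13.7 × 1.125⁶ = 27.774pt
At 1.678: 13.7 × 1.678⁶ = 305.825pt
Difference: 305.825 − 27.774 = 278.051pt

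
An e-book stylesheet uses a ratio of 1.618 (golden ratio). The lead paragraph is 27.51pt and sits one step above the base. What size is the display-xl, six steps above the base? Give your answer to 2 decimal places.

The gap is 6 − (1) = 5 steps, so the factor is 1.618^5.
27.51 × 1.618⁵ = 27.51 × 11.08901 ≈ 305.059

305.06pt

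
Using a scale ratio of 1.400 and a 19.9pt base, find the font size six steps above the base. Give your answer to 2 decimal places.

149.84pt

19.9 × 1.400⁶ = 19.9 × 7.52954 ≈ 149.84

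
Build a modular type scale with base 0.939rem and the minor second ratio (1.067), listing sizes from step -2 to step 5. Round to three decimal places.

0.825rem, 0.880rem, 0.939rem, 1.002rem, 1.069rem, 1.141rem, 1.217rem, 1.299rem

Step -2: 0.939 ÷ 1.067² = 0.825
Step -1: 0.939 ÷ 1.067 = 0.880
Step 0: 0.939rem
Step 1: 0.939 × 1.067 = 1.002
Step 2: 0.939 × 1.067² = 1.069
Step 3: 0.939 × 1.067³ = 1.141
Step 4: 0.939 × 1.067⁴ = 1.217
Step 5: 0.939 × 1.067⁵ = 1.299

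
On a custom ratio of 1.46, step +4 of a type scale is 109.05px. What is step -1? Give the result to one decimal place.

109.05 ÷ 1.46⁵ = 109.05 ÷ 6.63383 ≈ 16.438

16.4px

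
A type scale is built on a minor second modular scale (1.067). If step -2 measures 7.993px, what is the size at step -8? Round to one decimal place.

5.4px

7.993 ÷ 1.067⁶ = 7.993 ÷ 1.47566 ≈ 5.417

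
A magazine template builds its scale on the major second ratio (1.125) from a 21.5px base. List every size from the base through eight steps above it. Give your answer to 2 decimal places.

Step 0: 21.5px
Step 1: 21.5 × 1.125 = 24.19
Step 2: 21.5 × 1.125² = 27.21
Step 3: 21.5 × 1.125³ = 30.61
Step 4: 21.5 × 1.125⁴ = 34.44
Step 5: 21.5 × 1.125⁵ = 38.74
Step 6: 21.5 × 1.125⁶ = 43.59
Step 7: 21.5 × 1.125⁷ = 49.03
Step 8: 21.5 × 1.125⁸ = 55.16

21.50px, 24.19px, 27.21px, 30.61px, 34.44px, 38.74px, 43.59px, 49.03px, 55.16px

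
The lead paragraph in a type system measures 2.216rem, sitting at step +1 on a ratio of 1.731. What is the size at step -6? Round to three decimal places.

0.048rem

The gap is -6 − (1) = -7 steps, so the factor is 1.731^-7.
2.216 ÷ 1.731⁷ = 2.216 ÷ 46.56713 ≈ 0.048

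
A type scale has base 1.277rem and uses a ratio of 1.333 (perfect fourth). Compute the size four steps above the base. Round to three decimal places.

4.032rem

1.277 × 1.333⁴ = 1.277 × 3.15733 ≈ 4.032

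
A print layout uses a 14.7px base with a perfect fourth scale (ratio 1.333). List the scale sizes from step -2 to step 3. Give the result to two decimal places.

Step -2: 14.7 ÷ 1.333² = 8.27
Step -1: 14.7 ÷ 1.333 = 11.03
Step 0: 14.7px
Step 1: 14.7 × 1.333 = 19.60
Step 2: 14.7 × 1.333² = 26.12
Step 3: 14.7 × 1.333³ = 34.82

8.27px, 11.03px, 14.70px, 19.60px, 26.12px, 34.82px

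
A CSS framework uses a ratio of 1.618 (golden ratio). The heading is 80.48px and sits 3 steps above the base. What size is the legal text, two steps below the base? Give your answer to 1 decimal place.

7.3px

Moving from step +3 to step -2 is 5 steps down, so divide by r⁵.
80.48 ÷ 1.618⁵ = 80.48 ÷ 11.08901 ≈ 7.258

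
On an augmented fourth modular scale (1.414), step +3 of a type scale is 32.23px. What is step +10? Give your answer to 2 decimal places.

364.26px

32.23 × 1.414⁷ = 32.23 × 11.30175 ≈ 364.256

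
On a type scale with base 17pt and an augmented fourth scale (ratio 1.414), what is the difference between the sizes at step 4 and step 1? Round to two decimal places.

43.92pt

Step 1: 17.0 × 1.414 = 24.0380pt
Step 4: 17.0 × 1.414⁴ = 67.9589pt
Difference: 67.9589 − 24.0380 = 43.9209pt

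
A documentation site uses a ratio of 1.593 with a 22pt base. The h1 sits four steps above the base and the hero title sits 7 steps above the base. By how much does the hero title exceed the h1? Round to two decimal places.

431.04pt

Step 4: 22.0 × 1.593⁴ = 141.6726pt
Step 7: 22.0 × 1.593⁷ = 572.7078pt
Difference: 572.7078 − 141.6726 = 431.0352pt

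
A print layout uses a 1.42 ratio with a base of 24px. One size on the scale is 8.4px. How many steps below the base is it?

3

1.42ⁿ = 24 / 8.4 = 2.8571
n = ln(2.8571) / ln(1.42) = 1.0498 / 0.3507 ≈ 2.99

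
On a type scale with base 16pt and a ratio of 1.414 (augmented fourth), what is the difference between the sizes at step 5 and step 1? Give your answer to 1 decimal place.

67.8pt

Step 1: 16.0 × 1.414 = 22.624pt
Step 5: 16.0 × 1.414⁵ = 90.441pt
Difference: 90.441 − 22.624 = 67.817pt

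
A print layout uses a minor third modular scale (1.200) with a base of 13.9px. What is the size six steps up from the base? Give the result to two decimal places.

Every step multiplies by the scale ratio.
13.9 × 1.200⁶ = 13.9 × 2.98598 ≈ 41.51

41.51px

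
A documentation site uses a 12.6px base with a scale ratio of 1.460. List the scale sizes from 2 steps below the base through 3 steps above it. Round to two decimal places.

5.91px, 8.63px, 12.60px, 18.40px, 26.86px, 39.21px

Step -2: 12.6 ÷ 1.460² = 5.91
Step -1: 12.6 ÷ 1.460 = 8.63
Step 0: 12.6px
Step 1: 12.6 × 1.460 = 18.40
Step 2: 12.6 × 1.460² = 26.86
Step 3: 12.6 × 1.460³ = 39.21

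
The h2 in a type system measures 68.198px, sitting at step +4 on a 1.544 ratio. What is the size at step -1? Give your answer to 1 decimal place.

7.8px

68.198 ÷ 1.544⁵ = 68.198 ÷ 8.77478 ≈ 7.772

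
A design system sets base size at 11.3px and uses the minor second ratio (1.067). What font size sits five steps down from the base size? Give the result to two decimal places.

8.17px

11.3 ÷ 1.067⁵ = 11.3 ÷ 1.38300 ≈ 8.17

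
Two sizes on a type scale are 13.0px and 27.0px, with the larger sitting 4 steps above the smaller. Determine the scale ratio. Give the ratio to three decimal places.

1.200

The ratio satisfies 13.0 × r⁴ = 27.0, so r = (27.0 / 13.0)^(1/4).
r = 2.0769^(1/4) ≈ 1.2005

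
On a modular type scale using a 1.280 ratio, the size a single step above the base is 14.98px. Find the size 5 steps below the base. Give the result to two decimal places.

The gap is -5 − (1) = -6 steps, so the factor is 1.280^-6.
14.98 ÷ 1.280⁶ = 14.98 ÷ 4.39805 ≈ 3.406

3.41px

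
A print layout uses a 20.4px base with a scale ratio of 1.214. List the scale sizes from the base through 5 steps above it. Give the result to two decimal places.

20.40px, 24.77px, 30.07px, 36.50px, 44.31px, 53.79px

Step 0: 20.4px
Step 1: 20.4 × 1.214 = 24.77
Step 2: 20.4 × 1.214² = 30.07
Step 3: 20.4 × 1.214³ = 36.50
Step 4: 20.4 × 1.214⁴ = 44.31
Step 5: 20.4 × 1.214⁵ = 53.79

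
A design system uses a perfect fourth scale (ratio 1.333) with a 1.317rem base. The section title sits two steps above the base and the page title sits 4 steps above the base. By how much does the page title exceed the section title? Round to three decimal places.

1.818rem

Step 2: 1.317 × 1.333² = 2.34016rem
Step 4: 1.317 × 1.333⁴ = 4.15821rem
Difference: 4.15821 − 2.34016 = 1.81805rem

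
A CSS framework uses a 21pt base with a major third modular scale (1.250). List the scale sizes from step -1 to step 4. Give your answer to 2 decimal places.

16.80pt, 21.00pt, 26.25pt, 32.81pt, 41.02pt, 51.27pt

Step -1: 21.0 ÷ 1.250 = 16.80
Step 0: 21pt
Step 1: 21.0 × 1.250 = 26.25
Step 2: 21.0 × 1.250² = 32.81
Step 3: 21.0 × 1.250³ = 41.02
Step 4: 21.0 × 1.250⁴ = 51.27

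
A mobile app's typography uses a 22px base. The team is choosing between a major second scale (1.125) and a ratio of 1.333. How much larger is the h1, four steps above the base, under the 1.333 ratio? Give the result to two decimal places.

Major second: 22.0 × 1.125⁴ = 35.2397px
At 1.333: 22.0 × 1.333⁴ = 69.4614px
Difference: 69.4614 − 35.2397 = 34.2217px

34.22px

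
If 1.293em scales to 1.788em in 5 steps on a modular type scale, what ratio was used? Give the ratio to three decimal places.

The ratio satisfies 1.293 × r⁵ = 1.788, so r = (1.788 / 1.293)^(1/5).
r = 1.3828^(1/5) ≈ 1.0670

1.067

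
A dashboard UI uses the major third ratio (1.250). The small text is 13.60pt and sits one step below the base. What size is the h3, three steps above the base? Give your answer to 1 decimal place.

Moving from step -1 to step +3 is 4 steps up, so multiply by r⁴.
13.60 × 1.250⁴ = 13.60 × 2.44141 ≈ 33.203

33.2pt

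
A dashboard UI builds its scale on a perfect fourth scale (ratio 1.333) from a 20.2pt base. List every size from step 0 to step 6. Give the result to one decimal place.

Step 0: 20.2pt
Step 1: 20.2 × 1.333 = 26.9
Step 2: 20.2 × 1.333² = 35.9
Step 3: 20.2 × 1.333³ = 47.8
Step 4: 20.2 × 1.333⁴ = 63.8
Step 5: 20.2 × 1.333⁵ = 85.0
Step 6: 20.2 × 1.333⁶ = 113.3

20.2pt, 26.9pt, 35.9pt, 47.8pt, 63.8pt, 85.0pt, 113.3pt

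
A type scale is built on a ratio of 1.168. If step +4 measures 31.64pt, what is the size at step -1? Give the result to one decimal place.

31.64 ÷ 1.168⁵ = 31.64 ÷ 2.17377 ≈ 14.555

14.6pt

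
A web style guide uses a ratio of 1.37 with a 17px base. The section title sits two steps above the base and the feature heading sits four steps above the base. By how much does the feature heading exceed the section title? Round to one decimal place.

28.0px

Step 2: 17.0 × 1.37² = 31.907px
Step 4: 17.0 × 1.37⁴ = 59.887px
Difference: 59.887 − 31.907 = 27.980px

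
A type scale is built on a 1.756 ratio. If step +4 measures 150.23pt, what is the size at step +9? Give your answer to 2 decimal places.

Moving from step +4 to step +9 is 5 steps up, so multiply by r⁵.
150.23 × 1.756⁵ = 150.23 × 16.69639 ≈ 2508.299

2508.30pt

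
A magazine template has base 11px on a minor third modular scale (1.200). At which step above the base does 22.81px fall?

4

1.200ⁿ = 22.81 / 11 = 2.0736
n = ln(2.0736) / ln(1.200) = 0.7293 / 0.1823 ≈ 4.00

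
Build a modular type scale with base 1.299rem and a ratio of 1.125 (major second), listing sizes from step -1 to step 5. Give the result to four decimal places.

1.1547rem, 1.2990rem, 1.4614rem, 1.6440rem, 1.8496rem, 2.0807rem, 2.3408rem

Step -1: 1.299 ÷ 1.125 = 1.1547
Step 0: 1.299rem
Step 1: 1.299 × 1.125 = 1.4614
Step 2: 1.299 × 1.125² = 1.6440
Step 3: 1.299 × 1.125³ = 1.8496
Step 4: 1.299 × 1.125⁴ = 2.0807
Step 5: 1.299 × 1.125⁵ = 2.3408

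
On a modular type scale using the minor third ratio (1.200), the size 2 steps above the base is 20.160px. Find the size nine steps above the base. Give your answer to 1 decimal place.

20.160 × 1.200⁷ = 20.160 × 3.58318 ≈ 72.237

72.2px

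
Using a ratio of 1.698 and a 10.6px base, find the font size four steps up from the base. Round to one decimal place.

88.1px

A modular type scale is a geometric sequence: sizeₙ = base × rⁿ.
10.6 × 1.698⁴ = 10.6 × 8.31287 ≈ 88.12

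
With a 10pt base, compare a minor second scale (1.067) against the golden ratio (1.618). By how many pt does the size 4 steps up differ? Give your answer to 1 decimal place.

55.6pt

Minor second: 10.0 × 1.067⁴ = 12.962pt
Golden ratio: 10.0 × 1.618⁴ = 68.535pt
Difference: 68.535 − 12.962 = 55.573pt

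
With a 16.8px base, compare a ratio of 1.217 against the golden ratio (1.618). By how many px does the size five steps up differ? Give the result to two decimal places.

At 1.217: 16.8 × 1.217⁵ = 44.8500px
Golden ratio: 16.8 × 1.618⁵ = 186.2953px
Difference: 186.2953 − 44.8500 = 141.4453px

141.45px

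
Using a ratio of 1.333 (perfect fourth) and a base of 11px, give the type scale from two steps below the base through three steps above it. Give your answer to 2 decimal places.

6.19px, 8.25px, 11.00px, 14.66px, 19.55px, 26.05px

Step -2: 11.0 ÷ 1.333² = 6.19
Step -1: 11.0 ÷ 1.333 = 8.25
Step 0: 11px
Step 1: 11.0 × 1.333 = 14.66
Step 2: 11.0 × 1.333² = 19.55
Step 3: 11.0 × 1.333³ = 26.05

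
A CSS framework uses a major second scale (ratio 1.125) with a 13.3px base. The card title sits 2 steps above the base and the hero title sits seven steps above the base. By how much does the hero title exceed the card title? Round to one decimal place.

13.5px

Step 2: 13.3 × 1.125² = 16.833px
Step 7: 13.3 × 1.125⁷ = 30.333px
Difference: 30.333 − 16.833 = 13.500px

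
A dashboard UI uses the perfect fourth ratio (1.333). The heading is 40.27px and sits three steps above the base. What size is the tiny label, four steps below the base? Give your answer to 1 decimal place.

5.4px

40.27 ÷ 1.333⁷ = 40.27 ÷ 7.47844 ≈ 5.385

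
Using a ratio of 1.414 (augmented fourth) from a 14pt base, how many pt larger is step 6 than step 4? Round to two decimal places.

55.93pt

Step 4: 14.0 × 1.414⁴ = 55.9662pt
Step 6: 14.0 × 1.414⁶ = 111.8986pt
Difference: 111.8986 − 55.9662 = 55.9324pt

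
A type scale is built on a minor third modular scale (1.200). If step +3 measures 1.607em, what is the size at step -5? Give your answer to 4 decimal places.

0.3737em

1.607 ÷ 1.200⁸ = 1.607 ÷ 4.29982 ≈ 0.3737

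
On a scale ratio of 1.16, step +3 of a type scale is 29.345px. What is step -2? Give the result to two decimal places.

29.345 ÷ 1.16⁵ = 29.345 ÷ 2.10034 ≈ 13.972

13.97px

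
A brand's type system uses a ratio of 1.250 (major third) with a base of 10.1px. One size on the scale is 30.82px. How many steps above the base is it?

5

1.250ⁿ = 30.82 / 10.1 = 3.0515
n = ln(3.0515) / ln(1.250) = 1.1156 / 0.2231 ≈ 5.00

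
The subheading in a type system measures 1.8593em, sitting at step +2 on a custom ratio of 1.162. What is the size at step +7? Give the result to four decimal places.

3.9389em

Moving from step +2 to step +7 is 5 steps up, so multiply by r⁵.
1.8593 × 1.162⁵ = 1.8593 × 2.11851 ≈ 3.9389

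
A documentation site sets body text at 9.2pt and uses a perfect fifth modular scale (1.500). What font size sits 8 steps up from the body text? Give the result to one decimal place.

235.8pt

Every step multiplies by the scale ratio.
9.2 × 1.500⁸ = 9.2 × 25.62891 ≈ 235.79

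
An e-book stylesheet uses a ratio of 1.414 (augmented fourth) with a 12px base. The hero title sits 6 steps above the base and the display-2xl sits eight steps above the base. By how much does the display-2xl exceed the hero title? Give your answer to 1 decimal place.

95.9px

Step 6: 12.0 × 1.414⁶ = 95.913px
Step 8: 12.0 × 1.414⁸ = 191.768px
Difference: 191.768 − 95.913 = 95.855px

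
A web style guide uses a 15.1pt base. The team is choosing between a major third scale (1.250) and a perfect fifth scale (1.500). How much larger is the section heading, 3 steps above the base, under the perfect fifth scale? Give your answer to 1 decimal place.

Major third: 15.1 × 1.250³ = 29.492pt
Perfect fifth: 15.1 × 1.500³ = 50.962pt
Difference: 50.962 − 29.492 = 21.470pt

21.5pt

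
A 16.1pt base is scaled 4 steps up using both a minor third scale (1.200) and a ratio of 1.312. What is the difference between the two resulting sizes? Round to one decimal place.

14.3pt

Minor third: 16.1 × 1.200⁴ = 33.385pt
At 1.312: 16.1 × 1.312⁴ = 47.705pt
Difference: 47.705 − 33.385 = 14.320pt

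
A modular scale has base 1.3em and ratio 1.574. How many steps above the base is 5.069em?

3

1.574ⁿ = 5.069 / 1.3 = 3.8992
n = ln(3.8992) / ln(1.574) = 1.3608 / 0.4536 ≈ 3.00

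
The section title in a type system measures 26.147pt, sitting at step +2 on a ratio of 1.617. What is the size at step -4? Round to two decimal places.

1.46pt

Moving from step +2 to step -4 is 6 steps down, so divide by r⁶.
26.147 ÷ 1.617⁶ = 26.147 ÷ 17.87558 ≈ 1.463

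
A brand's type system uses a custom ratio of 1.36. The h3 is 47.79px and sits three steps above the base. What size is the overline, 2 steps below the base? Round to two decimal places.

10.27px

47.79 ÷ 1.36⁵ = 47.79 ÷ 4.65259 ≈ 10.272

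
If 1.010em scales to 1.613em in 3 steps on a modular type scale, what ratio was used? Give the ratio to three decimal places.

1.169

r³ = 1.613 / 1.010, so r = (1.613/1.010)^(1/3).
r = 1.5970^(1/3) ≈ 1.1689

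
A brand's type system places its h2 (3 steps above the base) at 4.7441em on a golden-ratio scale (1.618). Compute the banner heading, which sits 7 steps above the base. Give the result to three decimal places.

4.7441 × 1.618⁴ = 4.7441 × 6.85353 ≈ 32.514

32.514em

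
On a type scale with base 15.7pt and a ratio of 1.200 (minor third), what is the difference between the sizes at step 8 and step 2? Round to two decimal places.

Step 2: 15.7 × 1.200² = 22.6080pt
Step 8: 15.7 × 1.200⁸ = 67.5071pt
Difference: 67.5071 − 22.6080 = 44.8991pt

44.90pt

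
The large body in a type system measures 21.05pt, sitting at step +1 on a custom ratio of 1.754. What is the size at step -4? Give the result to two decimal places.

21.05 ÷ 1.754⁵ = 21.05 ÷ 16.60152 ≈ 1.268

1.27pt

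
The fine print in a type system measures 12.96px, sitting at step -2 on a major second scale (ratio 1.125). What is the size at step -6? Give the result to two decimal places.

8.09px

The gap is -6 − (-2) = -4 steps, so the factor is 1.125^-4.
12.96 ÷ 1.125⁴ = 12.96 ÷ 1.60181 ≈ 8.091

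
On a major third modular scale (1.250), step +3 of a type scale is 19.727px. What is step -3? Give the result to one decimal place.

19.727 ÷ 1.250⁶ = 19.727 ÷ 3.81470 ≈ 5.171

5.2px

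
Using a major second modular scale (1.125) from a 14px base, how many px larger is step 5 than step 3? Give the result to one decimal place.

5.3px

Step 3: 14.0 × 1.125³ = 19.934px
Step 5: 14.0 × 1.125⁵ = 25.228px
Difference: 25.228 − 19.934 = 5.294px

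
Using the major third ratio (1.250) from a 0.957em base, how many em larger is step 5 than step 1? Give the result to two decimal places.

Step 1: 0.957 × 1.250 = 1.1963em
Step 5: 0.957 × 1.250⁵ = 2.9205em
Difference: 2.9205 − 1.1963 = 1.7242em

1.72em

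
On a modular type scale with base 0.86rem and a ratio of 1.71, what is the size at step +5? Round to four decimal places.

0.86 × 1.71⁵ = 0.86 × 14.62112 ≈ 12.5742

12.5742rem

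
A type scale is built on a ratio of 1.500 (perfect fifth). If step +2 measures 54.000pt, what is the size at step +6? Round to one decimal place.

The gap is 6 − (2) = 4 steps, so the factor is 1.500^4.
54.000 × 1.500⁴ = 54.000 × 5.06250 ≈ 273.375

273.4pt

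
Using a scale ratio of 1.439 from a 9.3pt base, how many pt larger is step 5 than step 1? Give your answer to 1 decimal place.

44.0pt

Step 1: 9.3 × 1.439 = 13.383pt
Step 5: 9.3 × 1.439⁵ = 57.383pt
Difference: 57.383 − 13.383 = 44.000pt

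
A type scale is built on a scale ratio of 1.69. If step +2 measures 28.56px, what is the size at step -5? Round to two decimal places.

28.56 ÷ 1.69⁷ = 28.56 ÷ 39.37376 ≈ 0.725

0.73px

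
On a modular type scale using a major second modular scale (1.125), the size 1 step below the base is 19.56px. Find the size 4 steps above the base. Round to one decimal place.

Moving from step -1 to step +4 is 5 steps up, so multiply by r⁵.
19.56 × 1.125⁵ = 19.56 × 1.80203 ≈ 35.248

35.2px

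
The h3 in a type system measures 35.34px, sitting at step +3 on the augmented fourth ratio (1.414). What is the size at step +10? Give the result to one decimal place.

35.34 × 1.414⁷ = 35.34 × 11.30175 ≈ 399.404

399.4px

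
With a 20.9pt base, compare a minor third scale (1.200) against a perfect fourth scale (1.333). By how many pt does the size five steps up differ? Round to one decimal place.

Minor third: 20.9 × 1.200⁵ = 52.006pt
Perfect fourth: 20.9 × 1.333⁵ = 87.962pt
Difference: 87.962 − 52.006 = 35.956pt

36.0pt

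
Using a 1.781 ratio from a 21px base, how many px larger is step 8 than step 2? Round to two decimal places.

2059.23px

Step 2: 21.0 × 1.781² = 66.6112px
Step 8: 21.0 × 1.781⁸ = 2125.8404px
Difference: 2125.8404 − 66.6112 = 2059.2292px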